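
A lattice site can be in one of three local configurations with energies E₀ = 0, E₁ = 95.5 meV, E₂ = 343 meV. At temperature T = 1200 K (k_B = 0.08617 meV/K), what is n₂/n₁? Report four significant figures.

0.09131

k_BT = 0.08617 × 1200 K = 103.404 meV.
n₂/n₁ = exp[−(E₂−E₁)/kT] = exp(−(247.5 meV)/(103.404 meV)) = exp(-2.39352) = 0.09131.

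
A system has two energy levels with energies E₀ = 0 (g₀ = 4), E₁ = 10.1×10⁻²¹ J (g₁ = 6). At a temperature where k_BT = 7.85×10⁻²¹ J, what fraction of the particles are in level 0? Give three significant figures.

0.707

Eᵢ/kT = 0, 1.2866.
Z = Σ gᵢe^(−Eᵢ/kT) = 4·e^(−0) + 6·e^(−1.2866) = 4.0000 + 1.6572 = 5.6572.
P₀ = g₀ e^(−E₀/kT) / Z = 4.0000/5.6572 = 0.707.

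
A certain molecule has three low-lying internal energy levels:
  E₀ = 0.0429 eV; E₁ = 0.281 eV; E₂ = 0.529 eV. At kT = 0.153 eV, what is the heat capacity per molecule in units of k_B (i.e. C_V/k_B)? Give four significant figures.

0.6086

Eᵢ/kT = 0.280392, 1.83660, 3.45752.
Z = Σ e^(−Eᵢ/kT) = e^(−0.280392) + e^(−1.83660) + e^(−3.45752) = 0.755488 + 0.159358 + 0.0315078 = 0.946354.
⟨E⟩ = 0.0991782 eV, ⟨E²⟩ = 0.0240826 eV².
C_V/k_B = (⟨E²⟩ − ⟨E⟩²)/(kT)² = (0.0240826 − 0.00983632)/0.0234090 = 0.6086.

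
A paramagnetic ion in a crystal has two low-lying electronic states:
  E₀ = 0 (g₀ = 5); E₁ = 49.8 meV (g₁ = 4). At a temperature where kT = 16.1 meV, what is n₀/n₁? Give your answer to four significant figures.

n₀/n₁ = (g₀/g₁) exp[−(E₀−E₁)/kT] = (5/4) × exp(−(-49.8 meV)/(16.1 meV)) = (5/4) × exp(3.09317) = 27.56.

27.56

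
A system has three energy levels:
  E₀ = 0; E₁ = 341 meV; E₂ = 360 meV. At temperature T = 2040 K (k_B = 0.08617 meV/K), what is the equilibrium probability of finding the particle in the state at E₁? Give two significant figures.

0.11

k_BT = 0.08617 × 2040 K = 175.8 meV.
Eᵢ/kT = 0, 1.940, 2.048.
Z = Σ e^(−Eᵢ/kT) = e^(−0) + e^(−1.940) + e^(−2.048) = 1.000 + 0.1437 + 0.1290 = 1.273.
P₁ = e^(−E₁/kT) / Z = 0.1437/1.273 = 0.11.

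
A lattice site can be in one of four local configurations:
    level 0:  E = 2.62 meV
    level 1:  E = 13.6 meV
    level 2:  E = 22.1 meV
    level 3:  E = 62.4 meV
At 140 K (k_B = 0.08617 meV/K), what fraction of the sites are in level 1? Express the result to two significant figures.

0.25

k_BT = 0.08617 × 140 K = 12.06 meV.
Eᵢ/kT = 0.2172, 1.128, 1.833, 5.174.
Z = Σ e^(−Eᵢ/kT) = e^(−0.2172) + e^(−1.128) + e^(−1.833) + e^(−5.174) = 0.8048 + 0.3237 + 0.1599 + 0.005662 = 1.294.
P₁ = e^(−E₁/kT) / Z = 0.3237/1.294 = 0.25.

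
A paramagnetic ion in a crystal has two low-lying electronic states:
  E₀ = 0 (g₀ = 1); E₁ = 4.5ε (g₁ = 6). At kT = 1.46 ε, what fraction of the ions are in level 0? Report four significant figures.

Eᵢ/kT = 0, 3.08219.
Z = Σ gᵢe^(−Eᵢ/kT) = 1·e^(−0) + 6·e^(−3.08219) = 1.00000 + 0.275152 = 1.27515.
P₀ = g₀ e^(−E₀/kT) / Z = 1.00000/1.27515 = 0.7842.

0.7842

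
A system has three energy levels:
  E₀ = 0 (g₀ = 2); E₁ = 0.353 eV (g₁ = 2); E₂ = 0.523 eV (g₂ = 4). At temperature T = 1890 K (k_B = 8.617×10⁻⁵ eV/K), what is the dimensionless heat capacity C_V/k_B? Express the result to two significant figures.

k_BT = 8.617×10⁻⁵ × 1890 K = 0.1629 eV.
Eᵢ/kT = 0, 2.167, 3.211.
Z = Σ gᵢe^(−Eᵢ/kT) = 2·e^(−0) + 2·e^(−2.167) + 4·e^(−3.211) = 2.000 + 0.2290 + 0.1613 = 2.390.
⟨E⟩ = 0.06912 eV, ⟨E²⟩ = 0.03040 eV².
C_V/k_B = (⟨E²⟩ − ⟨E⟩²)/(kT)² = (0.03040 − 0.004778)/0.02654 = 0.97.

0.97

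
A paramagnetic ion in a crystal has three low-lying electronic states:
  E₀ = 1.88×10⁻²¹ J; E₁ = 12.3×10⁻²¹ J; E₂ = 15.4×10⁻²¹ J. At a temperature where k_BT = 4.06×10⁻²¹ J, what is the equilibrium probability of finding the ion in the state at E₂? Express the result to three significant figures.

Eᵢ/kT = 0.46305, 3.0296, 3.7931.
Z = Σ e^(−Eᵢ/kT) = e^(−0.46305) + e^(−3.0296) + e^(−3.7931) = 0.62936 + 0.048335 + 0.022526 = 0.70022.
P₂ = e^(−E₂/kT) / Z = 0.022526/0.70022 = 0.0322.

0.0322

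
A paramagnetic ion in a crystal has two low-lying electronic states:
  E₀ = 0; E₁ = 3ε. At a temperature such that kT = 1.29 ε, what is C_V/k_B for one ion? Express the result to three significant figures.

Eᵢ/kT = 0, 2.3256.
Z = Σ e^(−Eᵢ/kT) = e^(−0) + e^(−2.3256) = 1.0000 + 0.097725 = 1.0977.
⟨E⟩ = 0.26708 ε, ⟨E²⟩ = 0.80124 ε².
C_V/k_B = (⟨E²⟩ − ⟨E⟩²)/(kT)² = (0.80124 − 0.071332)/1.6641 = 0.439.

0.439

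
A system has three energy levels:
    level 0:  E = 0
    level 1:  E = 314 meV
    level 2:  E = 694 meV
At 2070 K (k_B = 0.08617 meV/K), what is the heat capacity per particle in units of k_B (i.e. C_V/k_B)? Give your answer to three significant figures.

0.604

k_BT = 0.08617 × 2070 K = 178.37 meV.
Eᵢ/kT = 0, 1.7604, 3.8908.
Z = Σ e^(−Eᵢ/kT) = e^(−0) + e^(−1.7604) + e^(−3.8908) = 1.0000 + 0.17198 + 0.020429 = 1.1924.
⟨E⟩ = 57.178 meV, ⟨E²⟩ = 22472 meV².
C_V/k_B = (⟨E²⟩ − ⟨E⟩²)/(kT)² = (22472 − 3269.3)/31816 = 0.604.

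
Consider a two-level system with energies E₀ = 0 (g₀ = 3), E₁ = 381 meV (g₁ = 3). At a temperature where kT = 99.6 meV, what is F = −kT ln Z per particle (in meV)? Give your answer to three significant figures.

-112 meV

Eᵢ/kT = 0, 3.8253.
Z = Σ gᵢe^(−Eᵢ/kT) = 3·e^(−0) + 3·e^(−3.8253) = 3.0000 + 0.065436 = 3.0654.
F = −kT ln Z = −99.6 × ln(3.0654) = −99.6 × 1.1202 = -112 meV.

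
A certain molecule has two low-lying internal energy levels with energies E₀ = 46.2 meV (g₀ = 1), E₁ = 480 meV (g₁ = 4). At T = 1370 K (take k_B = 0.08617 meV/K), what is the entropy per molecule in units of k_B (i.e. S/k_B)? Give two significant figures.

k_BT = 0.08617 × 1370 K = 118.1 meV.
Eᵢ/kT = 0.3912, 4.064.
Z = Σ gᵢe^(−Eᵢ/kT) = 1·e^(−0.3912) + 4·e^(−4.064) = 0.6762 + 0.06872 = 0.7449.
⟨E⟩ = Σ EᵢPᵢ = 86.22 meV.
S/k_B = ln Z + ⟨E⟩/kT = ln(0.7449) + 86.22/118.1 = -0.2945 + 0.7301 = 0.44.

0.44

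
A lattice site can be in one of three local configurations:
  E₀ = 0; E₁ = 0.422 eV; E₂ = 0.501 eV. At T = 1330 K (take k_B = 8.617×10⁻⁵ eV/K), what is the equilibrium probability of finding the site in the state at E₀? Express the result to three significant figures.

k_BT = 8.617×10⁻⁵ × 1330 K = 0.11461 eV.
Eᵢ/kT = 0, 3.6821, 4.3713.
Z = Σ e^(−Eᵢ/kT) = e^(−0) + e^(−3.6821) + e^(−4.3713) = 1.0000 + 0.025170 + 0.012635 = 1.0378.
P₀ = e^(−E₀/kT) / Z = 1.0000/1.0378 = 0.964.

0.964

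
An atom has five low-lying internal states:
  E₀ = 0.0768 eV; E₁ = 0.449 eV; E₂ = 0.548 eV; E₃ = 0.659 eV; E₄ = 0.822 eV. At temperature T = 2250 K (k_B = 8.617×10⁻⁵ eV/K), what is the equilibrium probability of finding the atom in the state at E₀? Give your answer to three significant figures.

k_BT = 8.617×10⁻⁵ × 2250 K = 0.19388 eV.
Eᵢ/kT = 0.39612, 2.3159, 2.8265, 3.3990, 4.2397.
Z = Σ e^(−Eᵢ/kT) = e^(−0.39612) + e^(−2.3159) + e^(−2.8265) + e^(−3.3990) + e^(−4.2397) = 0.67293 + 0.098677 + 0.059220 + 0.033407 + 0.014412 = 0.87865.
P₀ = e^(−E₀/kT) / Z = 0.67293/0.87865 = 0.766.

0.766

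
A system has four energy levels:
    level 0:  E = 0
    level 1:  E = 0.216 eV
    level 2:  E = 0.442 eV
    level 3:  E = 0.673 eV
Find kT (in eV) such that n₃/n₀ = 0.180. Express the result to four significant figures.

0.3925 eV

n₃/n₀ = exp[−(E₃−E₀)/kT] = 0.180.
⇒ (E₃−E₀)/kT = ln(1/0.180) = ln(5.55556) = 1.71480.
kT = 0.673 eV / 1.71480 = 0.3925 eV.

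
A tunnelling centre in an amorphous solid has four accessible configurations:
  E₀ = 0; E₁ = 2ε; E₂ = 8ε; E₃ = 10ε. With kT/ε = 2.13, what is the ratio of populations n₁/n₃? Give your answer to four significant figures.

42.77

n₁/n₃ = exp[−(E₁−E₃)/kT] = exp(−(-8ε)/(2.13ε)) = exp(3.75587) = 42.77.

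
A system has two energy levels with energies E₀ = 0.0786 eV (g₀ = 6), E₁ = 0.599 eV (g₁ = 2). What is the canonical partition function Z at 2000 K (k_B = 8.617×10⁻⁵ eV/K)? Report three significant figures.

k_BT = 8.617×10⁻⁵ × 2000 K = 0.17234 eV.
Eᵢ/kT = 0.45608, 3.4757.
Z = Σ gᵢe^(−Eᵢ/kT) = 6·e^(−0.45608) + 2·e^(−3.4757) = 3.8026 + 0.061880 = 3.8645.

Z = 3.86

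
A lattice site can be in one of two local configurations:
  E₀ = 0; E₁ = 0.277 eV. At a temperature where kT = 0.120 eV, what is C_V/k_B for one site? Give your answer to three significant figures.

0.438

Eᵢ/kT = 0, 2.3083.
Z = Σ e^(−Eᵢ/kT) = e^(−0) + e^(−2.3083) = 1.0000 + 0.099430 = 1.0994.
⟨E⟩ = 0.025052 eV, ⟨E²⟩ = 0.0069394 eV².
C_V/k_B = (⟨E²⟩ − ⟨E⟩²)/(kT)² = (0.0069394 − 0.00062760)/0.014400 = 0.438.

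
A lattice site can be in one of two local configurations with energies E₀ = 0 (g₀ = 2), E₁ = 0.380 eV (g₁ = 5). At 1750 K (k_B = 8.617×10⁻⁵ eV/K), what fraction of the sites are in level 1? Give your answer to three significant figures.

k_BT = 8.617×10⁻⁵ × 1750 K = 0.15080 eV.
Eᵢ/kT = 0, 2.5199.
Z = Σ gᵢe^(−Eᵢ/kT) = 2·e^(−0) + 5·e^(−2.5199) = 2.0000 + 0.40234 = 2.4023.
P₁ = g₁ e^(−E₁/kT) / Z = 0.40234/2.4023 = 0.167.

0.167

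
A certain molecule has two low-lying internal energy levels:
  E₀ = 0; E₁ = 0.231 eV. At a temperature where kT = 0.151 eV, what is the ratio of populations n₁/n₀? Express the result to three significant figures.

n₁/n₀ = exp[−(E₁−E₀)/kT] = exp(−(0.231 eV)/(0.151 eV)) = exp(-1.5298) = 0.217.

0.217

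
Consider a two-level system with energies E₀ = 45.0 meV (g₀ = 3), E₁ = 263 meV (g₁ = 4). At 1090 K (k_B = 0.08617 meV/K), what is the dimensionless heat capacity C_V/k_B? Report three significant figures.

0.551

k_BT = 0.08617 × 1090 K = 93.925 meV.
Eᵢ/kT = 0.47911, 2.8001.
Z = Σ gᵢe^(−Eᵢ/kT) = 3·e^(−0.47911) + 4·e^(−2.8001) = 1.8580 + 0.24322 = 2.1012.
⟨E⟩ = 70.235 meV, ⟨E²⟩ = 9797.1 meV².
C_V/k_B = (⟨E²⟩ − ⟨E⟩²)/(kT)² = (9797.1 − 4933.0)/8821.9 = 0.551.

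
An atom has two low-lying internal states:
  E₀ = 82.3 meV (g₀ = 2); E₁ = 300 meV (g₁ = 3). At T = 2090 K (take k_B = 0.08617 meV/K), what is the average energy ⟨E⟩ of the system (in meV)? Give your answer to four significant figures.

149.6 meV

k_BT = 0.08617 × 2090 K = 180.095 meV.
Eᵢ/kT = 0.456981, 1.66579.
Z = Σ gᵢe^(−Eᵢ/kT) = 2·e^(−0.456981) + 3·e^(−1.66579) = 1.26638 + 0.567124 = 1.83350.
⟨E⟩ = Σ Eᵢ gᵢe^(−Eᵢ/kT) / Z = (82.3·1.26638 + 300·0.567124) / 1.83350 = 149.6 meV.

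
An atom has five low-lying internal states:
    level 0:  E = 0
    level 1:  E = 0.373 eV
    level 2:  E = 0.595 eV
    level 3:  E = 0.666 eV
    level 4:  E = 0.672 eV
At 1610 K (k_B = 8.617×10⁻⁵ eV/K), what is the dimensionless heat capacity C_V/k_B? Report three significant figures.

0.934

k_BT = 8.617×10⁻⁵ × 1610 K = 0.13873 eV.
Eᵢ/kT = 0, 2.6887, 4.2889, 4.8007, 4.8439.
Z = Σ e^(−Eᵢ/kT) = e^(−0) + e^(−2.6887) + e^(−4.2889) + e^(−4.8007) + e^(−4.8439) = 1.0000 + 0.067969 + 0.013720 + 0.0082240 + 0.0078763 = 1.0978.
⟨E⟩ = 0.040341 eV, ⟨E²⟩ = 0.019601 eV².
C_V/k_B = (⟨E²⟩ − ⟨E⟩²)/(kT)² = (0.019601 − 0.0016274)/0.019246 = 0.934.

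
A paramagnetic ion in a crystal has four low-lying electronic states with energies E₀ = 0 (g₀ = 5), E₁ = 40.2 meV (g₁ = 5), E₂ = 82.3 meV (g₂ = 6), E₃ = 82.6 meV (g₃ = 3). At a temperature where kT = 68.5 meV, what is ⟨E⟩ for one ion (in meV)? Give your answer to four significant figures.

Eᵢ/kT = 0, 0.586861, 1.20146, 1.20584.
Z = Σ gᵢe^(−Eᵢ/kT) = 5·e^(−0) + 5·e^(−0.586861) + 6·e^(−1.20146) + 3·e^(−1.20584) = 5.00000 + 2.78035 + 1.80453 + 0.898321 = 10.4832.
⟨E⟩ = Σ Eᵢ gᵢe^(−Eᵢ/kT) / Z = (0·5.00000 + 40.2·2.78035 + 82.3·1.80453 + 82.6·0.898321) / 10.4832 = 31.91 meV.

31.91 meV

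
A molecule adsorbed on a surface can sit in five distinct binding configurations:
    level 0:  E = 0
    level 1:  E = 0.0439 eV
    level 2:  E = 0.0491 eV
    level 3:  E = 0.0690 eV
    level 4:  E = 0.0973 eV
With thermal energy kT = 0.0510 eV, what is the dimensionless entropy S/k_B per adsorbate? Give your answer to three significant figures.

1.41

Eᵢ/kT = 0, 0.86078, 0.96275, 1.3529, 1.9078.
Z = Σ e^(−Eᵢ/kT) = e^(−0) + e^(−0.86078) + e^(−0.96275) + e^(−1.3529) + e^(−1.9078) = 1.0000 + 0.42283 + 0.38184 + 0.25849 + 0.14841 = 2.2116.
⟨E⟩ = Σ EᵢPᵢ = 0.031464 eV.
S/k_B = ln Z + ⟨E⟩/kT = ln(2.2116) + 0.031464/0.0510 = 0.79372 + 0.61694 = 1.41.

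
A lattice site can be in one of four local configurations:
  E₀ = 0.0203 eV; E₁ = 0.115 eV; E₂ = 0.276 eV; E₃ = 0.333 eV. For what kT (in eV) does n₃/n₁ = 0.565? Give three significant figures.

0.382 eV

n₃/n₁ = exp[−(E₃−E₁)/kT] = 0.565.
⇒ (E₃−E₁)/kT = ln(1/0.565) = ln(1.7699) = 0.57092.
kT = 0.218 eV / 0.57092 = 0.382 eV.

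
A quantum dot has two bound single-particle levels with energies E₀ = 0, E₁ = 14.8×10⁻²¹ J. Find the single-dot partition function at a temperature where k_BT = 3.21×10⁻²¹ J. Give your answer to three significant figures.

Eᵢ/kT = 0, 4.6106.
Z = Σ e^(−Eᵢ/kT) = e^(−0) + e^(−4.6106) = 1.0000 + 0.0099458 = 1.0099.

Z = 1.01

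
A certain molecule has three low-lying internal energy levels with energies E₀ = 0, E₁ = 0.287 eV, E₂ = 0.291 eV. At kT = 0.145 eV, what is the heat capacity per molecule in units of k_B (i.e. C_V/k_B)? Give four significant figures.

Eᵢ/kT = 0, 1.97931, 2.00690.
Z = Σ e^(−Eᵢ/kT) = e^(−0) + e^(−1.97931) + e^(−2.00690) = 1.00000 + 0.138165 + 0.134405 = 1.27257.
⟨E⟩ = 0.0618946 eV, ⟨E²⟩ = 0.0178867 eV².
C_V/k_B = (⟨E²⟩ − ⟨E⟩²)/(kT)² = (0.0178867 − 0.00383094)/0.0210250 = 0.6685.

0.6685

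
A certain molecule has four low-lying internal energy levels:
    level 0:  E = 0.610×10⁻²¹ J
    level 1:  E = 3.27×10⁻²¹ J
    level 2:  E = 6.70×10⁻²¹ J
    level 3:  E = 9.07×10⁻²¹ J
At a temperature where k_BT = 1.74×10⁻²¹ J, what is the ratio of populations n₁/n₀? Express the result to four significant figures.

n₁/n₀ = exp[−(E₁−E₀)/kT] = exp(−(2.660 ×10⁻²¹ J)/(1.74 ×10⁻²¹ J)) = exp(-1.52874) = 0.2168.

0.2168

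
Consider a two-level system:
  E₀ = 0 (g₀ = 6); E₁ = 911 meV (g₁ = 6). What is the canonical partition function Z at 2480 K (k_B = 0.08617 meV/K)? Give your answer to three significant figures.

Z = 6.08

k_BT = 0.08617 × 2480 K = 213.70 meV.
Eᵢ/kT = 0, 4.2630.
Z = Σ gᵢe^(−Eᵢ/kT) = 6·e^(−0) + 6·e^(−4.2630) = 6.0000 + 0.084480 = 6.0845.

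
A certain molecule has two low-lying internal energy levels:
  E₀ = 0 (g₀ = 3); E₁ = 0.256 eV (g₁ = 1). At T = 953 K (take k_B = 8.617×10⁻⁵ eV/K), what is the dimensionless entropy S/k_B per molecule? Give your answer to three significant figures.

k_BT = 8.617×10⁻⁵ × 953 K = 0.082120 eV.
Eᵢ/kT = 0, 3.1174.
Z = Σ gᵢe^(−Eᵢ/kT) = 3·e^(−0) + 1·e^(−3.1174) = 3.0000 + 0.044272 = 3.0443.
⟨E⟩ = Σ EᵢPᵢ = 0.0037229 eV.
S/k_B = ln Z + ⟨E⟩/kT = ln(3.0443) + 0.0037229/0.082120 = 1.1133 + 0.045335 = 1.16.

1.16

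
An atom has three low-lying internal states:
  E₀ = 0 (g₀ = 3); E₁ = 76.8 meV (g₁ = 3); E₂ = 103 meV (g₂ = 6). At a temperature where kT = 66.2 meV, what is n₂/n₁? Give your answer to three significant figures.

1.35

n₂/n₁ = (g₂/g₁) exp[−(E₂−E₁)/kT] = (6/3) × exp(−(26.2 meV)/(66.2 meV)) = (6/3) × exp(-0.39577) = 1.35.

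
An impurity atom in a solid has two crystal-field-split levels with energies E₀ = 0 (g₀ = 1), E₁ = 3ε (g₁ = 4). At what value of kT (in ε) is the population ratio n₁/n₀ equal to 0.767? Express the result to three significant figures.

n₁/n₀ = (g₁/g₀) exp[−(E₁−E₀)/kT] = 0.767.
⇒ (E₁−E₀)/kT = ln((4/1)/0.767) = ln(5.2151) = 1.6516.
kT = 3ε / 1.6516 = 1.82 ε.

1.82 ε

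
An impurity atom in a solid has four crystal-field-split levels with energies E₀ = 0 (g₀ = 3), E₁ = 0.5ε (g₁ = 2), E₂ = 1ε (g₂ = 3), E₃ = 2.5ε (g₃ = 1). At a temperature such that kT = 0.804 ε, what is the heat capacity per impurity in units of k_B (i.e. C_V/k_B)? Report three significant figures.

0.296

Eᵢ/kT = 0, 0.62189, 1.2438, 3.1095.
Z = Σ gᵢe^(−Eᵢ/kT) = 3·e^(−0) + 2·e^(−0.62189) + 3·e^(−1.2438) + 1·e^(−3.1095) = 3.0000 + 1.0739 + 0.86486 + 0.044623 = 4.9834.
⟨E⟩ = 0.30368 ε, ⟨E²⟩ = 0.28339 ε².
C_V/k_B = (⟨E²⟩ − ⟨E⟩²)/(kT)² = (0.28339 − 0.092222)/0.64642 = 0.296.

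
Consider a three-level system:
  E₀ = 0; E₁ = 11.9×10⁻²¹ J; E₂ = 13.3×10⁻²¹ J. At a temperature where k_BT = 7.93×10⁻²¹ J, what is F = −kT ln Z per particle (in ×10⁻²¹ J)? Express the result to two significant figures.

Eᵢ/kT = 0, 1.501, 1.677.
Z = Σ e^(−Eᵢ/kT) = e^(−0) + e^(−1.501) + e^(−1.677) = 1.000 + 0.2229 + 0.1869 = 1.410.
F = −kT ln Z = −7.93 × ln(1.410) = −7.93 × 0.3436 = -2.7 ×10⁻²¹ J.

-2.7 ×10⁻²¹ J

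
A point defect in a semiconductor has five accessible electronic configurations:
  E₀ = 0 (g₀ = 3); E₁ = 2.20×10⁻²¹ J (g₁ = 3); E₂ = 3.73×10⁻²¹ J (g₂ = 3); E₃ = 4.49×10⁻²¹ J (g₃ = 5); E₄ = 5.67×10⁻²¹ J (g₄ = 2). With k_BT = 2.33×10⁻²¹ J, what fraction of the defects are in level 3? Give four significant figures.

0.1283

Eᵢ/kT = 0, 0.944206, 1.60086, 1.92704, 2.43348.
Z = Σ gᵢe^(−Eᵢ/kT) = 3·e^(−0) + 3·e^(−0.944206) + 3·e^(−1.60086) + 5·e^(−1.92704) + 2·e^(−2.43348) = 3.00000 + 1.16696 + 0.605169 + 0.727892 + 0.175462 = 5.67548.
P₃ = g₃ e^(−E₃/kT) / Z = 0.727892/5.67548 = 0.1283.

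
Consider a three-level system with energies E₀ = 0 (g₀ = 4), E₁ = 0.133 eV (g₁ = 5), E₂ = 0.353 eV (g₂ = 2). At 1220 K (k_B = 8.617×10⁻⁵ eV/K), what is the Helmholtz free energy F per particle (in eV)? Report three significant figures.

k_BT = 8.617×10⁻⁵ × 1220 K = 0.10513 eV.
Eᵢ/kT = 0, 1.2651, 3.3577.
Z = Σ gᵢe^(−Eᵢ/kT) = 4·e^(−0) + 5·e^(−1.2651) + 2·e^(−3.3577) = 4.0000 + 1.4111 + 0.069630 = 5.4807.
F = −kT ln Z = −0.10513 × ln(5.4807) = −0.10513 × 1.7012 = -0.179 eV.

-0.179 eV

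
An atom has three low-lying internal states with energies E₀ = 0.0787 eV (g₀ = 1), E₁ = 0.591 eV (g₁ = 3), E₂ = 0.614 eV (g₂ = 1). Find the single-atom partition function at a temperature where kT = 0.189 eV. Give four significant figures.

Eᵢ/kT = 0.416402, 3.12698, 3.24868.
Z = Σ gᵢe^(−Eᵢ/kT) = 1·e^(−0.416402) + 3·e^(−3.12698) + 1·e^(−3.24868) = 0.659415 + 0.131550 + 0.0388254 = 0.829790.

Z = 0.8298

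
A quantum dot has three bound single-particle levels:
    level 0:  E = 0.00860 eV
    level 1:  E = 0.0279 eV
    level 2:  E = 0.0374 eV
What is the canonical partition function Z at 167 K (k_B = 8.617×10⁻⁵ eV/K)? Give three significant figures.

k_BT = 8.617×10⁻⁵ × 167 K = 0.014390 eV.
Eᵢ/kT = 0.59764, 1.9388, 2.5990.
Z = Σ e^(−Eᵢ/kT) = e^(−0.59764) + e^(−1.9388) + e^(−2.5990) = 0.55011 + 0.14388 + 0.074348 = 0.76834.

Z = 0.768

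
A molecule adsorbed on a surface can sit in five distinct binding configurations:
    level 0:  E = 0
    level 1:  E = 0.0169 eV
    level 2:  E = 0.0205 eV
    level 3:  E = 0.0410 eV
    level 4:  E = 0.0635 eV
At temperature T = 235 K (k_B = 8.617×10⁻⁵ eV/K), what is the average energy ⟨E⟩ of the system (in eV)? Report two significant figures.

0.012 eV

k_BT = 8.617×10⁻⁵ × 235 K = 0.02025 eV.
Eᵢ/kT = 0, 0.8346, 1.012, 2.025, 3.136.
Z = Σ e^(−Eᵢ/kT) = e^(−0) + e^(−0.8346) + e^(−1.012) + e^(−2.025) + e^(−3.136) = 1.000 + 0.4340 + 0.3635 + 0.1320 + 0.04346 = 1.973.
⟨E⟩ = Σ Eᵢ e^(−Eᵢ/kT) / Z = (0·1.000 + 0.0169·0.4340 + 0.0205·0.3635 + 0.0410·0.1320 + 0.0635·0.04346) / 1.973 = 0.012 eV.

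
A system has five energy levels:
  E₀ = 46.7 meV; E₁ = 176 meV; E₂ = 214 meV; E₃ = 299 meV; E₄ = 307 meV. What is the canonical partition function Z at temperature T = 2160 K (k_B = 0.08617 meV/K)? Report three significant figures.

k_BT = 0.08617 × 2160 K = 186.13 meV.
Eᵢ/kT = 0.25090, 0.94558, 1.1497, 1.6064, 1.6494.
Z = Σ e^(−Eᵢ/kT) = e^(−0.25090) + e^(−0.94558) + e^(−1.1497) + e^(−1.6064) + e^(−1.6494) = 0.77810 + 0.38845 + 0.31673 + 0.20061 + 0.19217 = 1.8761.

Z = 1.88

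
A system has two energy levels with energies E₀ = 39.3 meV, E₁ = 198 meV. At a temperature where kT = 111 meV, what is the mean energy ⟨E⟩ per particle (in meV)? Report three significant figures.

70.0 meV

Eᵢ/kT = 0.35405, 1.7838.
Z = Σ e^(−Eᵢ/kT) = e^(−0.35405) + e^(−1.7838) = 0.70184 + 0.16800 = 0.86984.
⟨E⟩ = Σ Eᵢ e^(−Eᵢ/kT) / Z = (39.3·0.70184 + 198·0.16800) / 0.86984 = 70.0 meV.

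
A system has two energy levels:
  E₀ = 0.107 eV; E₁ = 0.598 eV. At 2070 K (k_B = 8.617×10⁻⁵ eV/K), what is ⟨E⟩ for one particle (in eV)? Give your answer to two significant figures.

0.14 eV

k_BT = 8.617×10⁻⁵ × 2070 K = 0.1784 eV.
Eᵢ/kT = 0.5998, 3.352.
Z = Σ e^(−Eᵢ/kT) = e^(−0.5998) + e^(−3.352) = 0.5489 + 0.03501 = 0.5839.
⟨E⟩ = Σ Eᵢ e^(−Eᵢ/kT) / Z = (0.107·0.5489 + 0.598·0.03501) / 0.5839 = 0.14 eV.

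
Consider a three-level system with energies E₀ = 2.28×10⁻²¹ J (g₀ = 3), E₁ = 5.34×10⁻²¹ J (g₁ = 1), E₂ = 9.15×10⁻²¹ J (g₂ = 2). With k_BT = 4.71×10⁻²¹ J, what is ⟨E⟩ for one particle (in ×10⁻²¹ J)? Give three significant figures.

3.48 ×10⁻²¹ J

Eᵢ/kT = 0.48408, 1.1338, 1.9427.
Z = Σ gᵢe^(−Eᵢ/kT) = 3·e^(−0.48408) + 1·e^(−1.1338) + 2·e^(−1.9427) = 1.8488 + 0.32181 + 0.28663 = 2.4572.
⟨E⟩ = Σ Eᵢ gᵢe^(−Eᵢ/kT) / Z = (2.28·1.8488 + 5.34·0.32181 + 9.15·0.28663) / 2.4572 = 3.48 ×10⁻²¹ J.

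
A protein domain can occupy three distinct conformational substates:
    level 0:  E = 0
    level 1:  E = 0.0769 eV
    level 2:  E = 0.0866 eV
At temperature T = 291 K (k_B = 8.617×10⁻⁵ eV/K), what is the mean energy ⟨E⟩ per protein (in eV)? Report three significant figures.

k_BT = 8.617×10⁻⁵ × 291 K = 0.025075 eV.
Eᵢ/kT = 0, 3.0668, 3.4536.
Z = Σ e^(−Eᵢ/kT) = e^(−0) + e^(−3.0668) + e^(−3.4536) = 1.0000 + 0.046570 + 0.031632 = 1.0782.
⟨E⟩ = Σ Eᵢ e^(−Eᵢ/kT) / Z = (0·1.0000 + 0.0769·0.046570 + 0.0866·0.031632) / 1.0782 = 0.00586 eV.

0.00586 eV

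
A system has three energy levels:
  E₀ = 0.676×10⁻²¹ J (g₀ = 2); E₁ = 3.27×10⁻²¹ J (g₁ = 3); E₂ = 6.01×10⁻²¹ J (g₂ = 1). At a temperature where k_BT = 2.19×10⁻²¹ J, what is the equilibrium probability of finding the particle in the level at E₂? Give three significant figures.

Eᵢ/kT = 0.30868, 1.4932, 2.7443.
Z = Σ gᵢe^(−Eᵢ/kT) = 2·e^(−0.30868) + 3·e^(−1.4932) + 1·e^(−2.7443) = 1.4688 + 0.67396 + 0.064293 = 2.2071.
P₂ = g₂ e^(−E₂/kT) / Z = 0.064293/2.2071 = 0.0291.

0.0291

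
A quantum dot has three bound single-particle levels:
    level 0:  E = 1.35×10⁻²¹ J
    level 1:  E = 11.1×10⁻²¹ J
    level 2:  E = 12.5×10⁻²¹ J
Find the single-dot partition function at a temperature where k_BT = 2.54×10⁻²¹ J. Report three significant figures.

Eᵢ/kT = 0.53150, 4.3701, 4.9213.
Z = Σ e^(−Eᵢ/kT) = e^(−0.53150) + e^(−4.3701) + e^(−4.9213) = 0.58772 + 0.012650 + 0.0072896 = 0.60766.

Z = 0.608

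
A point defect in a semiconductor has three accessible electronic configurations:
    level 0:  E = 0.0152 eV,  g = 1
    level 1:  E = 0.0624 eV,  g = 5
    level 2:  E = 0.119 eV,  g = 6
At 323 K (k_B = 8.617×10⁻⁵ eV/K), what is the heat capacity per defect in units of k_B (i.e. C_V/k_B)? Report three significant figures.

1.22

k_BT = 8.617×10⁻⁵ × 323 K = 0.027833 eV.
Eᵢ/kT = 0.54611, 2.2419, 4.2755.
Z = Σ gᵢe^(−Eᵢ/kT) = 1·e^(−0.54611) + 5·e^(−2.2419) + 6·e^(−4.2755) = 0.57920 + 0.53128 + 0.083431 = 1.1939.
⟨E⟩ = 0.043458 eV, ⟨E²⟩ = 0.0028344 eV².
C_V/k_B = (⟨E²⟩ − ⟨E⟩²)/(kT)² = (0.0028344 − 0.0018886)/0.00077468 = 1.22.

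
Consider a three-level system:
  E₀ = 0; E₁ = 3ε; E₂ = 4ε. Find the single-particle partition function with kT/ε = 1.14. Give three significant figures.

Z = 1.10

Eᵢ/kT = 0, 2.6316, 3.5088.
Z = Σ e^(−Eᵢ/kT) = e^(−0) + e^(−2.6316) + e^(−3.5088) = 1.0000 + 0.071963 + 0.029933 = 1.1019.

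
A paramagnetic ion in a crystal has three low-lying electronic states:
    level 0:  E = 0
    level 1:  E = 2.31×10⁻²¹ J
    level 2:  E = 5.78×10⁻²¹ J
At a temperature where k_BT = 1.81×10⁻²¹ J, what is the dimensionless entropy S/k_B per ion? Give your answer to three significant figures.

0.647

Eᵢ/kT = 0, 1.2762, 3.1934.
Z = Σ e^(−Eᵢ/kT) = e^(−0) + e^(−1.2762) + e^(−3.1934) = 1.0000 + 0.27910 + 0.041032 = 1.3201.
⟨E⟩ = Σ EᵢPᵢ = 0.66804 ×10⁻²¹ J.
S/k_B = ln Z + ⟨E⟩/kT = ln(1.3201) + 0.66804/1.81 = 0.27771 + 0.36908 = 0.647.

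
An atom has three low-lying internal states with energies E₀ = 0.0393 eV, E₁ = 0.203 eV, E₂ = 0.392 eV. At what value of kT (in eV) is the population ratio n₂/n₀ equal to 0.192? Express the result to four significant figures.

0.2137 eV

n₂/n₀ = exp[−(E₂−E₀)/kT] = 0.192.
⇒ (E₂−E₀)/kT = ln(1/0.192) = ln(5.20833) = 1.65026.
kT = 0.3527 eV / 1.65026 = 0.2137 eV.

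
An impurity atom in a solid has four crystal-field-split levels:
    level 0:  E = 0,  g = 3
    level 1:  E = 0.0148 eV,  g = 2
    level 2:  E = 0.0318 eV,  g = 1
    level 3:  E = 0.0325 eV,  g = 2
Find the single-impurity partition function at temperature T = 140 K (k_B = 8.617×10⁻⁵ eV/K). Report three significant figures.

k_BT = 8.617×10⁻⁵ × 140 K = 0.012064 eV.
Eᵢ/kT = 0, 1.2268, 2.6359, 2.6940.
Z = Σ gᵢe^(−Eᵢ/kT) = 3·e^(−0) + 2·e^(−1.2268) + 1·e^(−2.6359) + 2·e^(−2.6940) = 3.0000 + 0.58646 + 0.071654 + 0.13522 = 3.7933.

Z = 3.79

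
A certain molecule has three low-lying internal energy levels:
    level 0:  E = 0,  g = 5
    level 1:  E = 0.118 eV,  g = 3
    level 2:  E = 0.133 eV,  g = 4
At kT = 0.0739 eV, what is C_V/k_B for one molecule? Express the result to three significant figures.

Eᵢ/kT = 0, 1.5968, 1.7997.
Z = Σ gᵢe^(−Eᵢ/kT) = 5·e^(−0) + 3·e^(−1.5968) + 4·e^(−1.7997) = 5.0000 + 0.60763 + 0.66139 = 6.2690.
⟨E⟩ = 0.025469 eV, ⟨E²⟩ = 0.0032158 eV².
C_V/k_B = (⟨E²⟩ − ⟨E⟩²)/(kT)² = (0.0032158 − 0.00064867)/0.0054612 = 0.470.

0.470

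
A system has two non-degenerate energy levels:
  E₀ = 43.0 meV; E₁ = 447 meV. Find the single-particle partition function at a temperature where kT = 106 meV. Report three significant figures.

Eᵢ/kT = 0.40566, 4.2170.
Z = Σ e^(−Eᵢ/kT) = e^(−0.40566) + e^(−4.2170) = 0.66654 + 0.014743 = 0.68128.

Z = 0.681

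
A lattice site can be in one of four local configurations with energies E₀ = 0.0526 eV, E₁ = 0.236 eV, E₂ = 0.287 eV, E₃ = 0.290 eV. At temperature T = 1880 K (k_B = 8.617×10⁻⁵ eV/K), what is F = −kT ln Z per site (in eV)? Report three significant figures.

k_BT = 8.617×10⁻⁵ × 1880 K = 0.16200 eV.
Eᵢ/kT = 0.32469, 1.4568, 1.7716, 1.7901.
Z = Σ e^(−Eᵢ/kT) = e^(−0.32469) + e^(−1.4568) + e^(−1.7716) + e^(−1.7901) = 0.72275 + 0.23298 + 0.17006 + 0.16694 = 1.2927.
F = −kT ln Z = −0.16200 × ln(1.2927) = −0.16200 × 0.25673 = -0.0416 eV.

-0.0416 eV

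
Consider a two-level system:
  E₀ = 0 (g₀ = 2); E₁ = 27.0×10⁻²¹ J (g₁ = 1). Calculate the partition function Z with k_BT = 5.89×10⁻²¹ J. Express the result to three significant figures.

Z = 2.01

Eᵢ/kT = 0, 4.5840.
Z = Σ gᵢe^(−Eᵢ/kT) = 2·e^(−0) + 1·e^(−4.5840) = 2.0000 + 0.010214 = 2.0102.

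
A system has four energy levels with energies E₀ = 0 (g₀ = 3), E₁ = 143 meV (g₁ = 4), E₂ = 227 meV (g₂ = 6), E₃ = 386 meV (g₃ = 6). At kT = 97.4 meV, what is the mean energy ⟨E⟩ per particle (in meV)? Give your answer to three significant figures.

66.7 meV

Eᵢ/kT = 0, 1.4682, 2.3306, 3.9630.
Z = Σ gᵢe^(−Eᵢ/kT) = 3·e^(−0) + 4·e^(−1.4682) + 6·e^(−2.3306) + 6·e^(−3.9630) = 3.0000 + 0.92136 + 0.58342 + 0.11404 = 4.6188.
⟨E⟩ = Σ Eᵢ gᵢe^(−Eᵢ/kT) / Z = (0·3.0000 + 143·0.92136 + 227·0.58342 + 386·0.11404) / 4.6188 = 66.7 meV.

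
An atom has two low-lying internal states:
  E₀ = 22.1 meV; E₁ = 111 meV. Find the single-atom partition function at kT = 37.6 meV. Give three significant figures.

Eᵢ/kT = 0.58777, 2.9521.
Z = Σ e^(−Eᵢ/kT) = e^(−0.58777) + e^(−2.9521) = 0.55556 + 0.052230 = 0.60779.

Z = 0.608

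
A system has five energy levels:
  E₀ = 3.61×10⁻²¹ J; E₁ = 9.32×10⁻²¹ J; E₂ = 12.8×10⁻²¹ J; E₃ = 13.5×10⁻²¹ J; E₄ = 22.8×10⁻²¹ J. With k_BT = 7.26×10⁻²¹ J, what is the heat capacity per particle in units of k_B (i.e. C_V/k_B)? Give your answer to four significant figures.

Eᵢ/kT = 0.497245, 1.28375, 1.76309, 1.85950, 3.14050.
Z = Σ e^(−Eᵢ/kT) = e^(−0.497245) + e^(−1.28375) + e^(−1.76309) + e^(−1.85950) + e^(−3.14050) = 0.608204 + 0.276997 + 0.171514 + 0.155750 + 0.0432612 = 1.25573.
⟨E⟩ = 8.01254, ⟨E²⟩ = 88.3645.
C_V/k_B = (⟨E²⟩ − ⟨E⟩²)/(kT)² = (88.3645 − 64.2008)/52.7076 = 0.4584.

0.4584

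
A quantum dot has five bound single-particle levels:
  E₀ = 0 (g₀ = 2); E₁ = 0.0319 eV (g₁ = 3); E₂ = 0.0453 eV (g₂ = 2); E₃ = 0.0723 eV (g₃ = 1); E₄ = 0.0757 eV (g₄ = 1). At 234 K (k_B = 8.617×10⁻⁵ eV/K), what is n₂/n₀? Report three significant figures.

k_BT = 8.617×10⁻⁵ × 234 K = 0.020164 eV.
n₂/n₀ = (g₂/g₀) exp[−(E₂−E₀)/kT] = (2/2) × exp(−(0.0453 eV)/(0.020164 eV)) = (2/2) × exp(-2.2466) = 0.106.

0.106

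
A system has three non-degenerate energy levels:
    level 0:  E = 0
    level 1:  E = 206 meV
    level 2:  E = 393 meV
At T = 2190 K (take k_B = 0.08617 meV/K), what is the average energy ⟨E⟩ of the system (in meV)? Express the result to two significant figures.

k_BT = 0.08617 × 2190 K = 188.7 meV.
Eᵢ/kT = 0, 1.092, 2.083.
Z = Σ e^(−Eᵢ/kT) = e^(−0) + e^(−1.092) + e^(−2.083) = 1.000 + 0.3355 + 0.1246 = 1.460.
⟨E⟩ = Σ Eᵢ e^(−Eᵢ/kT) / Z = (0·1.000 + 206·0.3355 + 393·0.1246) / 1.460 = 81 meV.

81 meV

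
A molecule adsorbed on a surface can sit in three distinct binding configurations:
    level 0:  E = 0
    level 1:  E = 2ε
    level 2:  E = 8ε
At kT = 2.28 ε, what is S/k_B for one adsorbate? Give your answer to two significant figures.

Eᵢ/kT = 0, 0.8772, 3.509.
Z = Σ e^(−Eᵢ/kT) = e^(−0) + e^(−0.8772) + e^(−3.509) = 1.000 + 0.4159 + 0.02993 = 1.446.
⟨E⟩ = Σ EᵢPᵢ = 0.7408 ε.
S/k_B = ln Z + ⟨E⟩/kT = ln(1.446) + 0.7408/2.28 = 0.3688 + 0.3249 = 0.69.

0.69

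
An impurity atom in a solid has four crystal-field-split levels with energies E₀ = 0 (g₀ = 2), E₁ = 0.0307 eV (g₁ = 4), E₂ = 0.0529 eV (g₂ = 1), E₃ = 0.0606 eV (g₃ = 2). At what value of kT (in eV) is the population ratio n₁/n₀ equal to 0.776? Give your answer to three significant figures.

n₁/n₀ = (g₁/g₀) exp[−(E₁−E₀)/kT] = 0.776.
⇒ (E₁−E₀)/kT = ln((4/2)/0.776) = ln(2.5773) = 0.94674.
kT = 0.0307 eV / 0.94674 = 0.0324 eV.

0.0324 eV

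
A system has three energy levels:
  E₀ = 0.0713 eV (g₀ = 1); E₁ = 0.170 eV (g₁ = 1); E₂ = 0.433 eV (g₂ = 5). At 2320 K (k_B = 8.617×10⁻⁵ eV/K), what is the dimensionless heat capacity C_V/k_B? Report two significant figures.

0.63

k_BT = 8.617×10⁻⁵ × 2320 K = 0.1999 eV.
Eᵢ/kT = 0.3567, 0.8504, 2.166.
Z = Σ gᵢe^(−Eᵢ/kT) = 1·e^(−0.3567) + 1·e^(−0.8504) + 5·e^(−2.166) = 0.7000 + 0.4272 + 0.5732 = 1.700.
⟨E⟩ = 0.2181 eV, ⟨E²⟩ = 0.07257 eV².
C_V/k_B = (⟨E²⟩ − ⟨E⟩²)/(kT)² = (0.07257 − 0.04757)/0.03996 = 0.63.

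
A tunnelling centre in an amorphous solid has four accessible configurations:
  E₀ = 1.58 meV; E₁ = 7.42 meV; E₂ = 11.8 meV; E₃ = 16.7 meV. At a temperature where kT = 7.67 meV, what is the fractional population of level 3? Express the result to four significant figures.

Eᵢ/kT = 0.205997, 0.967405, 1.53846, 2.17731.
Z = Σ e^(−Eᵢ/kT) = e^(−0.205997) + e^(−0.967405) + e^(−1.53846) + e^(−2.17731) = 0.813836 + 0.380068 + 0.214712 + 0.113346 = 1.52196.
P₃ = e^(−E₃/kT) / Z = 0.113346/1.52196 = 0.07447.

0.07447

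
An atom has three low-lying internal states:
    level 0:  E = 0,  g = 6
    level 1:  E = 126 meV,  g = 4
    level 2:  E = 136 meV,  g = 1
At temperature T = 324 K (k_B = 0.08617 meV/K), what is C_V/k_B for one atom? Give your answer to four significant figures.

0.1762

k_BT = 0.08617 × 324 K = 27.9191 meV.
Eᵢ/kT = 0, 4.51304, 4.87122.
Z = Σ gᵢe^(−Eᵢ/kT) = 6·e^(−0) + 4·e^(−4.51304) + 1·e^(−4.87122) = 6.00000 + 0.0438603 + 0.00766401 = 6.05152.
⟨E⟩ = 1.08546 meV, ⟨E²⟩ = 138.491 meV².
C_V/k_B = (⟨E²⟩ − ⟨E⟩²)/(kT)² = (138.491 − 1.17822)/779.476 = 0.1762.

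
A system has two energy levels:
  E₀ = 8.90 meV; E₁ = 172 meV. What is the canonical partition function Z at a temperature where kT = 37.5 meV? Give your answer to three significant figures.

Eᵢ/kT = 0.23733, 4.5867.
Z = Σ e^(−Eᵢ/kT) = e^(−0.23733) + e^(−4.5867) = 0.78873 + 0.010186 = 0.79892.

Z = 0.799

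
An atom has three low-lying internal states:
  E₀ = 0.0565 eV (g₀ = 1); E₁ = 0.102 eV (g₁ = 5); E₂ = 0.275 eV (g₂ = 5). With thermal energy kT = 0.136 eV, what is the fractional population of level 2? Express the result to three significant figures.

0.180

Eᵢ/kT = 0.41544, 0.75000, 2.0221.
Z = Σ gᵢe^(−Eᵢ/kT) = 1·e^(−0.41544) + 5·e^(−0.75000) + 5·e^(−2.0221) = 0.66005 + 2.3618 + 0.66189 = 3.6837.
P₂ = g₂ e^(−E₂/kT) / Z = 0.66189/3.6837 = 0.180.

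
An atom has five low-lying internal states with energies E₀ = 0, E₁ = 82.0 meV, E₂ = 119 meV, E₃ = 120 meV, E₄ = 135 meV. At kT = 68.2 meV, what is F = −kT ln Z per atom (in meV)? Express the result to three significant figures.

Eᵢ/kT = 0, 1.2023, 1.7449, 1.7595, 1.9795.
Z = Σ e^(−Eᵢ/kT) = e^(−0) + e^(−1.2023) + e^(−1.7449) + e^(−1.7595) + e^(−1.9795) = 1.0000 + 0.30050 + 0.17466 + 0.17213 + 0.13814 = 1.7854.
F = −kT ln Z = −68.2 × ln(1.7854) = −68.2 × 0.57964 = -39.5 meV.

-39.5 meV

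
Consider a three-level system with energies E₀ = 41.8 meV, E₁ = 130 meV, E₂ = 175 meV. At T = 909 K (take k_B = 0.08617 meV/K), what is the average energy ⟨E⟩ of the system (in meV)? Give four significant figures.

76.92 meV

k_BT = 0.08617 × 909 K = 78.3285 meV.
Eᵢ/kT = 0.533650, 1.65968, 2.23418.
Z = Σ e^(−Eᵢ/kT) = e^(−0.533650) + e^(−1.65968) + e^(−2.23418) = 0.586460 + 0.190200 + 0.107080 = 0.883740.
⟨E⟩ = Σ Eᵢ e^(−Eᵢ/kT) / Z = (41.8·0.586460 + 130·0.190200 + 175·0.107080) / 0.883740 = 76.92 meV.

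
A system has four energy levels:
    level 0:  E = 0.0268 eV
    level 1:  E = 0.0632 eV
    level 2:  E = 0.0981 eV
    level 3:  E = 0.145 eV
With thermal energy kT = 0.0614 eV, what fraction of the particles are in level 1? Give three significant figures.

0.275

Eᵢ/kT = 0.43648, 1.0293, 1.5977, 2.3616.
Z = Σ e^(−Eᵢ/kT) = e^(−0.43648) + e^(−1.0293) + e^(−1.5977) + e^(−2.3616) = 0.64631 + 0.35726 + 0.20236 + 0.094269 = 1.3002.
P₁ = e^(−E₁/kT) / Z = 0.35726/1.3002 = 0.275.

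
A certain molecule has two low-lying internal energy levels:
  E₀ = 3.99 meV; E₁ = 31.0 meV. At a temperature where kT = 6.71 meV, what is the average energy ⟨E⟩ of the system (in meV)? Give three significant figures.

4.46 meV

Eᵢ/kT = 0.59463, 4.6200.
Z = Σ e^(−Eᵢ/kT) = e^(−0.59463) + e^(−4.6200) = 0.55177 + 0.0098528 = 0.56162.
⟨E⟩ = Σ Eᵢ e^(−Eᵢ/kT) / Z = (3.99·0.55177 + 31.0·0.0098528) / 0.56162 = 4.46 meV.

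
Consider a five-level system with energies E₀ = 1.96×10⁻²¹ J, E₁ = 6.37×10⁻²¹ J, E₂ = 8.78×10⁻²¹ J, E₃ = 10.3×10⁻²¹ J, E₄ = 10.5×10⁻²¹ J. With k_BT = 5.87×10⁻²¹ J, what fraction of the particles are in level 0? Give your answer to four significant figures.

Eᵢ/kT = 0.333901, 1.08518, 1.49574, 1.75468, 1.78876.
Z = Σ e^(−Eᵢ/kT) = e^(−0.333901) + e^(−1.08518) + e^(−1.49574) + e^(−1.75468) + e^(−1.78876) = 0.716125 + 0.337841 + 0.224083 + 0.172963 + 0.167167 = 1.61818.
P₀ = e^(−E₀/kT) / Z = 0.716125/1.61818 = 0.4425.

0.4425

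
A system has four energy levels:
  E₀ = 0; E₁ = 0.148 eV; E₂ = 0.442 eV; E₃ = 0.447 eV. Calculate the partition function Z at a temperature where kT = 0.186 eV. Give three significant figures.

Z = 1.63

Eᵢ/kT = 0, 0.79570, 2.3763, 2.4032.
Z = Σ e^(−Eᵢ/kT) = e^(−0) + e^(−0.79570) + e^(−2.3763) + e^(−2.4032) = 1.0000 + 0.45127 + 0.092894 + 0.090428 = 1.6346.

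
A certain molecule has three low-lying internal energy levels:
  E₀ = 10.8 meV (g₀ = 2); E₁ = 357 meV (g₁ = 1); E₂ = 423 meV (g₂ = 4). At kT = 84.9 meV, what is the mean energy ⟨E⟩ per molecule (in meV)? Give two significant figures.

Eᵢ/kT = 0.1272, 4.205, 4.982.
Z = Σ gᵢe^(−Eᵢ/kT) = 2·e^(−0.1272) + 1·e^(−4.205) + 4·e^(−4.982) = 1.761 + 0.01492 + 0.02744 = 1.803.
⟨E⟩ = Σ Eᵢ gᵢe^(−Eᵢ/kT) / Z = (10.8·1.761 + 357·0.01492 + 423·0.02744) / 1.803 = 20 meV.

20 meV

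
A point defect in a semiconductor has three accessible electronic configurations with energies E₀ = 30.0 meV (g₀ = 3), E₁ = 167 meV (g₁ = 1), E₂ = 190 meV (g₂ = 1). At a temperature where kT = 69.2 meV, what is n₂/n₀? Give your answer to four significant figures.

0.03302

n₂/n₀ = (g₂/g₀) exp[−(E₂−E₀)/kT] = (1/3) × exp(−(160.0 meV)/(69.2 meV)) = (1/3) × exp(-2.31214) = 0.03302.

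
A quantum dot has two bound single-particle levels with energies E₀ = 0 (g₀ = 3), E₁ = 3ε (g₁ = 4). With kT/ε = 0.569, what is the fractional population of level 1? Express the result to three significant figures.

0.00680

Eᵢ/kT = 0, 5.2724.
Z = Σ gᵢe^(−Eᵢ/kT) = 3·e^(−0) + 4·e^(−5.2724) = 3.0000 + 0.020525 = 3.0205.
P₁ = g₁ e^(−E₁/kT) / Z = 0.020525/3.0205 = 0.00680.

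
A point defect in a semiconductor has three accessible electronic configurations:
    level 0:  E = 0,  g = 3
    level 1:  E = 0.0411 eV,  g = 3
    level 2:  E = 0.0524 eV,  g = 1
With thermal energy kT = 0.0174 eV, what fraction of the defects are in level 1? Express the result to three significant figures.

0.0848

Eᵢ/kT = 0, 2.3621, 3.0115.
Z = Σ gᵢe^(−Eᵢ/kT) = 3·e^(−0) + 3·e^(−2.3621) + 1·e^(−3.0115) = 3.0000 + 0.28267 + 0.049218 = 3.3319.
P₁ = g₁ e^(−E₁/kT) / Z = 0.28267/3.3319 = 0.0848.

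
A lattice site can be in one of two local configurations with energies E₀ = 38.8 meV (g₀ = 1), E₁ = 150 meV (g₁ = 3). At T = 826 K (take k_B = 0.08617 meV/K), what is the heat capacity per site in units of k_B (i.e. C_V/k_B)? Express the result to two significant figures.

k_BT = 0.08617 × 826 K = 71.18 meV.
Eᵢ/kT = 0.5451, 2.107.
Z = Σ gᵢe^(−Eᵢ/kT) = 1·e^(−0.5451) + 3·e^(−2.107) = 0.5798 + 0.3648 = 0.9446.
⟨E⟩ = 81.74 meV, ⟨E²⟩ = 9613 meV².
C_V/k_B = (⟨E²⟩ − ⟨E⟩²)/(kT)² = (9613 − 6681)/5067 = 0.58.

0.58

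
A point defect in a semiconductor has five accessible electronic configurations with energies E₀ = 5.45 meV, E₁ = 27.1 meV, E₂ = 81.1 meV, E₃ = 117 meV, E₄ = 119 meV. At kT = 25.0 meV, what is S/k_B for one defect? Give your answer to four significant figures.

0.8093

Eᵢ/kT = 0.218000, 1.08400, 3.24400, 4.68000, 4.76000.
Z = Σ e^(−Eᵢ/kT) = e^(−0.218000) + e^(−1.08400) + e^(−3.24400) + e^(−4.68000) + e^(−4.76000) = 0.804125 + 0.338240 + 0.0390076 + 0.00927901 + 0.00856561 = 1.19922.
⟨E⟩ = Σ EᵢPᵢ = 15.6912 meV.
S/k_B = ln Z + ⟨E⟩/kT = ln(1.19922) + 15.6912/25.0 = 0.181671 + 0.627648 = 0.8093.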